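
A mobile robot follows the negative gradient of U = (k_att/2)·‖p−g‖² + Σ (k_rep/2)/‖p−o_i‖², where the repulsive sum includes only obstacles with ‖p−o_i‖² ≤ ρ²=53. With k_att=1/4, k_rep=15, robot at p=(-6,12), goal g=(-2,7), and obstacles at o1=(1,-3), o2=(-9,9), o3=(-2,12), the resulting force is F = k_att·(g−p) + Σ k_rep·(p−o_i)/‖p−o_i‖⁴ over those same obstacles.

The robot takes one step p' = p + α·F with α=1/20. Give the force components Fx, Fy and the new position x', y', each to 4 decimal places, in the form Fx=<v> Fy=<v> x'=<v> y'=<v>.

Fx=0.9045 Fy=-1.1111 x'=-5.9548 y'=11.9444

F_att = 1/4·(g−p) = 1/4·(4,-5) = (1.0000,-1.2500)
o1: d²=274 > ρ²=53 → inactive
o2: d²=18 ≤ ρ²=53; F_rep = 15·(3,3)/18² = (0.1389,0.1389)
o3: d²=16 ≤ ρ²=53; F_rep = 15·(-4,0)/16² = (-0.2344,0.0000)
F = F_att + ΣF_rep = (0.9045,-1.1111)
p' = p + 1/20·F = (-5.9548,11.9444)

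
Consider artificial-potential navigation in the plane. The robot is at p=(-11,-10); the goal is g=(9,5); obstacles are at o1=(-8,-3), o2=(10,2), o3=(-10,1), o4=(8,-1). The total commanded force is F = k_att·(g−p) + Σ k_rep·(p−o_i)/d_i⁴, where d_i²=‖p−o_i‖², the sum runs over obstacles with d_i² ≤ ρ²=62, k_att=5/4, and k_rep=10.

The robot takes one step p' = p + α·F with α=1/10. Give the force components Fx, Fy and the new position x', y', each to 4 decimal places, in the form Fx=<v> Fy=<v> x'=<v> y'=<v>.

Fx=24.9911 Fy=18.7292 x'=-8.5009 y'=-8.1271

F_att = 5/4·(g−p) = 5/4·(20,15) = (25.0000,18.7500)
o1: d²=58 ≤ ρ²=62; F_rep = 10·(-3,-7)/58² = (-0.0089,-0.0208)
o2: d²=585 > ρ²=62 → inactive
o3: d²=122 > ρ²=62 → inactive
o4: d²=442 > ρ²=62 → inactive
F = F_att + ΣF_rep = (24.9911,18.7292)
p' = p + 1/10·F = (-8.5009,-8.1271)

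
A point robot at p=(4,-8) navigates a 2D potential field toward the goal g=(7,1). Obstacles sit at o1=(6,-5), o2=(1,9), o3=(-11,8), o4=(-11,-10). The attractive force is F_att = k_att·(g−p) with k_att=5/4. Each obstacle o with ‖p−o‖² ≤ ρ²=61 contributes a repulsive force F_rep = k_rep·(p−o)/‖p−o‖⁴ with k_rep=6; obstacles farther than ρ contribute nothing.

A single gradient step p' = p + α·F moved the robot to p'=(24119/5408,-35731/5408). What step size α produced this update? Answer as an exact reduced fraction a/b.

F_att = 5/4·(g−p) = 5/4·(3,9) = (3.7500,11.2500)
o1: d²=13 ≤ ρ²=61; F_rep = 6·(-2,-3)/13² = (-0.0710,-0.1065)
o2: d²=298 > ρ²=61 → inactive
o3: d²=481 > ρ²=61 → inactive
o4: d²=229 > ρ²=61 → inactive
F = F_att + ΣF_rep = (3.6790,11.1435)
Δp = p'−p = (0.4599,1.3929); α = Δx/Fx = (2487/5408) / (2487/676) = 1/8
check: Δy/Fy = (7533/5408) / (7533/676) = 1/8 ✓

α = 1/8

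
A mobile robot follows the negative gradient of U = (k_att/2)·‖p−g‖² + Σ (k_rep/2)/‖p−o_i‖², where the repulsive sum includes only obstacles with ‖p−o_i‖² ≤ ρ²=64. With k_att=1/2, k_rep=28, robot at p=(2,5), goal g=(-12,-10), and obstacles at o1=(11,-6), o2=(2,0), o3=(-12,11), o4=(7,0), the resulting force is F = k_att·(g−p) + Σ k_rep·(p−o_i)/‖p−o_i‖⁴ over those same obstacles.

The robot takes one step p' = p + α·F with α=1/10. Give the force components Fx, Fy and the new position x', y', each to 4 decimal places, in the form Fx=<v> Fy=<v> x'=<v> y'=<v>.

F_att = 1/2·(g−p) = 1/2·(-14,-15) = (-7.0000,-7.5000)
o1: d²=202 > ρ²=64 → inactive
o2: d²=25 ≤ ρ²=64; F_rep = 28·(0,5)/25² = (0.0000,0.2240)
o3: d²=232 > ρ²=64 → inactive
o4: d²=50 ≤ ρ²=64; F_rep = 28·(-5,5)/50² = (-0.0560,0.0560)
F = F_att + ΣF_rep = (-7.0560,-7.2200)
p' = p + 1/10·F = (1.2944,4.2780)

Fx=-7.0560 Fy=-7.2200 x'=1.2944 y'=4.2780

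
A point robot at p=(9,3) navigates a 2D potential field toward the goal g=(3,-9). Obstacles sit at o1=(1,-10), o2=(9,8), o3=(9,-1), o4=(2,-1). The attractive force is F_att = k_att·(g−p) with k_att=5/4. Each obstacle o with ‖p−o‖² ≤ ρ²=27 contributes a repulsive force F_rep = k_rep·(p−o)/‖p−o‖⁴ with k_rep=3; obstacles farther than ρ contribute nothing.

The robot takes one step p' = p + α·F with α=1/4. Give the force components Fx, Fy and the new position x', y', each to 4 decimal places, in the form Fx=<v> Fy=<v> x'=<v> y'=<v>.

F_att = 5/4·(g−p) = 5/4·(-6,-12) = (-7.5000,-15.0000)
o1: d²=233 > ρ²=27 → inactive
o2: d²=25 ≤ ρ²=27; F_rep = 3·(0,-5)/25² = (0.0000,-0.0240)
o3: d²=16 ≤ ρ²=27; F_rep = 3·(0,4)/16² = (0.0000,0.0469)
o4: d²=65 > ρ²=27 → inactive
F = F_att + ΣF_rep = (-7.5000,-14.9771)
p' = p + 1/4·F = (7.1250,-0.7443)

Fx=-7.5000 Fy=-14.9771 x'=7.1250 y'=-0.7443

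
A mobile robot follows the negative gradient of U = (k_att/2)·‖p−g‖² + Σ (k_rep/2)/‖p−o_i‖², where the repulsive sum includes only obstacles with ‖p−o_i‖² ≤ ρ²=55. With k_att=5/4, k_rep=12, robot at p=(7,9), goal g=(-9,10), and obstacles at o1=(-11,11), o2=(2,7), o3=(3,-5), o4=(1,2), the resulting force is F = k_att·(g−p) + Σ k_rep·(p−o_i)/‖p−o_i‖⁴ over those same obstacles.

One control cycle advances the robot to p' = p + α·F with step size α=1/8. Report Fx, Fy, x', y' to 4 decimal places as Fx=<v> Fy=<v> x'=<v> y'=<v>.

F_att = 5/4·(g−p) = 5/4·(-16,1) = (-20.0000,1.2500)
o1: d²=328 > ρ²=55 → inactive
o2: d²=29 ≤ ρ²=55; F_rep = 12·(5,2)/29² = (0.0713,0.0285)
o3: d²=212 > ρ²=55 → inactive
o4: d²=85 > ρ²=55 → inactive
F = F_att + ΣF_rep = (-19.9287,1.2785)
p' = p + 1/8·F = (4.5089,9.1598)

Fx=-19.9287 Fy=1.2785 x'=4.5089 y'=9.1598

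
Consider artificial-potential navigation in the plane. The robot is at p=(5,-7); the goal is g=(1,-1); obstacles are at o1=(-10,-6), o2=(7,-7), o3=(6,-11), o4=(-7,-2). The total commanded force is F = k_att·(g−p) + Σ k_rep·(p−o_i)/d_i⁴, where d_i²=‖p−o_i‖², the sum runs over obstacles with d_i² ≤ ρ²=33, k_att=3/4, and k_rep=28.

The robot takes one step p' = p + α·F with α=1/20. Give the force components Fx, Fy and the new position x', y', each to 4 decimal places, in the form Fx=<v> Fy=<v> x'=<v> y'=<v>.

Fx=-6.5969 Fy=4.8875 x'=4.6702 y'=-6.7556

F_att = 3/4·(g−p) = 3/4·(-4,6) = (-3.0000,4.5000)
o1: d²=226 > ρ²=33 → inactive
o2: d²=4 ≤ ρ²=33; F_rep = 28·(-2,0)/4² = (-3.5000,0.0000)
o3: d²=17 ≤ ρ²=33; F_rep = 28·(-1,4)/17² = (-0.0969,0.3875)
o4: d²=169 > ρ²=33 → inactive
F = F_att + ΣF_rep = (-6.5969,4.8875)
p' = p + 1/20·F = (4.6702,-6.7556)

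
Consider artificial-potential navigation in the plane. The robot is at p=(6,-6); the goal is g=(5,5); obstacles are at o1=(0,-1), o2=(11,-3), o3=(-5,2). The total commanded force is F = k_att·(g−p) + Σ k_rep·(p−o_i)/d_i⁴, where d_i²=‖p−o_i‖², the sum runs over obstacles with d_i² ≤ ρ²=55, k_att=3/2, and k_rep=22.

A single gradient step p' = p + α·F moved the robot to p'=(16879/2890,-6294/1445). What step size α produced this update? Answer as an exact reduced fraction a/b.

α = 1/10

F_att = 3/2·(g−p) = 3/2·(-1,11) = (-1.5000,16.5000)
o1: d²=61 > ρ²=55 → inactive
o2: d²=34 ≤ ρ²=55; F_rep = 22·(-5,-3)/34² = (-0.0952,-0.0571)
o3: d²=185 > ρ²=55 → inactive
F = F_att + ΣF_rep = (-1.5952,16.4429)
Δp = p'−p = (-0.1595,1.6443); α = Δx/Fx = (-461/2890) / (-461/289) = 1/10
check: Δy/Fy = (2376/1445) / (4752/289) = 1/10 ✓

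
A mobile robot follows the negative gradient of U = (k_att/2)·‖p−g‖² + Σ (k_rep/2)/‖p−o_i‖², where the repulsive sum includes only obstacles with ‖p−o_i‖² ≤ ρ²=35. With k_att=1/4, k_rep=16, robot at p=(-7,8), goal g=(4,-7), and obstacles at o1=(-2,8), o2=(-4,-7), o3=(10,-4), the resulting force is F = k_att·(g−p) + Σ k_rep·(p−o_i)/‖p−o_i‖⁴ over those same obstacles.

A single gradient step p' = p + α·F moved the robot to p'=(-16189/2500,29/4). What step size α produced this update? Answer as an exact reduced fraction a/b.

F_att = 1/4·(g−p) = 1/4·(11,-15) = (2.7500,-3.7500)
o1: d²=25 ≤ ρ²=35; F_rep = 16·(-5,0)/25² = (-0.1280,0.0000)
o2: d²=234 > ρ²=35 → inactive
o3: d²=433 > ρ²=35 → inactive
F = F_att + ΣF_rep = (2.6220,-3.7500)
Δp = p'−p = (0.5244,-0.7500); α = Δx/Fx = (1311/2500) / (1311/500) = 1/5
check: Δy/Fy = (-3/4) / (-15/4) = 1/5 ✓

α = 1/5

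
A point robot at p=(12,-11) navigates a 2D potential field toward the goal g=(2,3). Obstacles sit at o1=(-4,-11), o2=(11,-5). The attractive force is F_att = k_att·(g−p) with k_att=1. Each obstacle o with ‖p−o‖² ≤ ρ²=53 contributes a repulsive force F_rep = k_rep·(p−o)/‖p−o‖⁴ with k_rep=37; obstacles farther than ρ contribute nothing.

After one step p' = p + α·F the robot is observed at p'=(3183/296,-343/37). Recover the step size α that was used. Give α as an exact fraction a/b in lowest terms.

α = 1/8

F_att = 1·(g−p) = 1·(-10,14) = (-10.0000,14.0000)
o1: d²=256 > ρ²=53 → inactive
o2: d²=37 ≤ ρ²=53; F_rep = 37·(1,-6)/37² = (0.0270,-0.1622)
F = F_att + ΣF_rep = (-9.9730,13.8378)
Δp = p'−p = (-1.2466,1.7297); α = Δx/Fx = (-369/296) / (-369/37) = 1/8
check: Δy/Fy = (64/37) / (512/37) = 1/8 ✓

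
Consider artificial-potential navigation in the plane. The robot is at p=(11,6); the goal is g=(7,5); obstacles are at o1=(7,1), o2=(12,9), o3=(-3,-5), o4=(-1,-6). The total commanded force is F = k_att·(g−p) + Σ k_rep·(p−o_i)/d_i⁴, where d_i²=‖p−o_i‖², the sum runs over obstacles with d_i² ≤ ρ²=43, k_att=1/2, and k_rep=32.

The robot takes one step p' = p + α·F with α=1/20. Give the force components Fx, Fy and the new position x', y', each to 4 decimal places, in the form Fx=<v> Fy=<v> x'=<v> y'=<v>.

F_att = 1/2·(g−p) = 1/2·(-4,-1) = (-2.0000,-0.5000)
o1: d²=41 ≤ ρ²=43; F_rep = 32·(4,5)/41² = (0.0761,0.0952)
o2: d²=10 ≤ ρ²=43; F_rep = 32·(-1,-3)/10² = (-0.3200,-0.9600)
o3: d²=317 > ρ²=43 → inactive
o4: d²=288 > ρ²=43 → inactive
F = F_att + ΣF_rep = (-2.2439,-1.3648)
p' = p + 1/20·F = (10.8878,5.9318)

Fx=-2.2439 Fy=-1.3648 x'=10.8878 y'=5.9318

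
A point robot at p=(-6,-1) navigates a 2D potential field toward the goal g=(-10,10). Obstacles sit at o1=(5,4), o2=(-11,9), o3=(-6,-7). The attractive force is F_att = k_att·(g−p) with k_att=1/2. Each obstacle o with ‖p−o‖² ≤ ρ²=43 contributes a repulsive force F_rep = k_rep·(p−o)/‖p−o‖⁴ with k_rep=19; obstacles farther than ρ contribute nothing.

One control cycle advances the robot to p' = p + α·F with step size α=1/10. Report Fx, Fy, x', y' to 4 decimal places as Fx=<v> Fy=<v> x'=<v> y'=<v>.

Fx=-2.0000 Fy=5.5880 x'=-6.2000 y'=-0.4412

F_att = 1/2·(g−p) = 1/2·(-4,11) = (-2.0000,5.5000)
o1: d²=146 > ρ²=43 → inactive
o2: d²=125 > ρ²=43 → inactive
o3: d²=36 ≤ ρ²=43; F_rep = 19·(0,6)/36² = (0.0000,0.0880)
F = F_att + ΣF_rep = (-2.0000,5.5880)
p' = p + 1/10·F = (-6.2000,-0.4412)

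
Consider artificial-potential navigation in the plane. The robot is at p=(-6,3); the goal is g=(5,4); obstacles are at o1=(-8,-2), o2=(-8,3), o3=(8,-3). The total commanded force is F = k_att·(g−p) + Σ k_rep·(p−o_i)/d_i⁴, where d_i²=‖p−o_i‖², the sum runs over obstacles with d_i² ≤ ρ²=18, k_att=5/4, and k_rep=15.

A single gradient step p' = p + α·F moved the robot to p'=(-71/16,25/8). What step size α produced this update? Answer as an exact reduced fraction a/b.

F_att = 5/4·(g−p) = 5/4·(11,1) = (13.7500,1.2500)
o1: d²=29 > ρ²=18 → inactive
o2: d²=4 ≤ ρ²=18; F_rep = 15·(2,0)/4² = (1.8750,0.0000)
o3: d²=232 > ρ²=18 → inactive
F = F_att + ΣF_rep = (15.6250,1.2500)
Δp = p'−p = (1.5625,0.1250); α = Δx/Fx = (25/16) / (125/8) = 1/10
check: Δy/Fy = (1/8) / (5/4) = 1/10 ✓

α = 1/10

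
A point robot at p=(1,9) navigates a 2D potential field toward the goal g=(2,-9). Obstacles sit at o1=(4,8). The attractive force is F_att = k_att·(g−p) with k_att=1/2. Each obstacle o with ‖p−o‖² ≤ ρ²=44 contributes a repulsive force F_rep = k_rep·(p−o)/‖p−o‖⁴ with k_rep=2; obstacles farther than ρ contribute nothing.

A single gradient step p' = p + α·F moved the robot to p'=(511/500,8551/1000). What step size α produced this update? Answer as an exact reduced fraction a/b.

F_att = 1/2·(g−p) = 1/2·(1,-18) = (0.5000,-9.0000)
o1: d²=10 ≤ ρ²=44; F_rep = 2·(-3,1)/10² = (-0.0600,0.0200)
F = F_att + ΣF_rep = (0.4400,-8.9800)
Δp = p'−p = (0.0220,-0.4490); α = Δx/Fx = (11/500) / (11/25) = 1/20
check: Δy/Fy = (-449/1000) / (-449/50) = 1/20 ✓

α = 1/20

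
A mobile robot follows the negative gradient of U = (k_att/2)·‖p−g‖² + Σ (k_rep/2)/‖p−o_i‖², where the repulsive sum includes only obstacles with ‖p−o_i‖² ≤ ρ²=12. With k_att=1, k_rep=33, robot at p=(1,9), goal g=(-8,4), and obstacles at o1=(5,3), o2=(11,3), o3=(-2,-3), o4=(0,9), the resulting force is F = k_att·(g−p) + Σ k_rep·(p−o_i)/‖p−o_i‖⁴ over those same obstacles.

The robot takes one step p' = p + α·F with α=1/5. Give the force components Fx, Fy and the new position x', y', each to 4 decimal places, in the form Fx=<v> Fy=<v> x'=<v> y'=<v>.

Fx=24.0000 Fy=-5.0000 x'=5.8000 y'=8.0000

F_att = 1·(g−p) = 1·(-9,-5) = (-9.0000,-5.0000)
o1: d²=52 > ρ²=12 → inactive
o2: d²=136 > ρ²=12 → inactive
o3: d²=153 > ρ²=12 → inactive
o4: d²=1 ≤ ρ²=12; F_rep = 33·(1,0)/1² = (33.0000,0.0000)
F = F_att + ΣF_rep = (24.0000,-5.0000)
p' = p + 1/5·F = (5.8000,8.0000)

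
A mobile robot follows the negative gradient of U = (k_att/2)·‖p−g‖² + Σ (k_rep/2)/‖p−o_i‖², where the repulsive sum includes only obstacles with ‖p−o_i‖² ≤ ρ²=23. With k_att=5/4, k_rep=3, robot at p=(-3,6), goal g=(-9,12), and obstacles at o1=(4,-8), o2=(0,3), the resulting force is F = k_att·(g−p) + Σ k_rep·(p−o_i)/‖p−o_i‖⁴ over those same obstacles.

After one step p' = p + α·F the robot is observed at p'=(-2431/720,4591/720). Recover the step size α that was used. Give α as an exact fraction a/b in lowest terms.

F_att = 5/4·(g−p) = 5/4·(-6,6) = (-7.5000,7.5000)
o1: d²=245 > ρ²=23 → inactive
o2: d²=18 ≤ ρ²=23; F_rep = 3·(-3,3)/18² = (-0.0278,0.0278)
F = F_att + ΣF_rep = (-7.5278,7.5278)
Δp = p'−p = (-0.3764,0.3764); α = Δx/Fx = (-271/720) / (-271/36) = 1/20
check: Δy/Fy = (271/720) / (271/36) = 1/20 ✓

α = 1/20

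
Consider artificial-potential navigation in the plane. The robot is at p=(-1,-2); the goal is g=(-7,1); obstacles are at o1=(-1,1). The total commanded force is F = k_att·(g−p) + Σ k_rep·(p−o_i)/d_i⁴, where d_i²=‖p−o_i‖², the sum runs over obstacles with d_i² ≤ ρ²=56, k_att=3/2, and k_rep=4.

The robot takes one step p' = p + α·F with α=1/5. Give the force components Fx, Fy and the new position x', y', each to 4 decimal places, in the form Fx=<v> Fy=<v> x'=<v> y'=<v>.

Fx=-9.0000 Fy=4.3519 x'=-2.8000 y'=-1.1296

F_att = 3/2·(g−p) = 3/2·(-6,3) = (-9.0000,4.5000)
o1: d²=9 ≤ ρ²=56; F_rep = 4·(0,-3)/9² = (0.0000,-0.1481)
F = F_att + ΣF_rep = (-9.0000,4.3519)
p' = p + 1/5·F = (-2.8000,-1.1296)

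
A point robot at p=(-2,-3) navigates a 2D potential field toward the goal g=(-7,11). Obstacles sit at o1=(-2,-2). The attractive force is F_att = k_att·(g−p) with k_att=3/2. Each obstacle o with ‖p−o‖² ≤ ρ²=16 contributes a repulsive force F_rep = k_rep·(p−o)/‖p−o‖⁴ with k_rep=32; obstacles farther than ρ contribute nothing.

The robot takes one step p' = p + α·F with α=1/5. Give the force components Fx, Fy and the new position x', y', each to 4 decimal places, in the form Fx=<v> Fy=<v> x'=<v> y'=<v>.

Fx=-7.5000 Fy=-11.0000 x'=-3.5000 y'=-5.2000

F_att = 3/2·(g−p) = 3/2·(-5,14) = (-7.5000,21.0000)
o1: d²=1 ≤ ρ²=16; F_rep = 32·(0,-1)/1² = (0.0000,-32.0000)
F = F_att + ΣF_rep = (-7.5000,-11.0000)
p' = p + 1/5·F = (-3.5000,-5.2000)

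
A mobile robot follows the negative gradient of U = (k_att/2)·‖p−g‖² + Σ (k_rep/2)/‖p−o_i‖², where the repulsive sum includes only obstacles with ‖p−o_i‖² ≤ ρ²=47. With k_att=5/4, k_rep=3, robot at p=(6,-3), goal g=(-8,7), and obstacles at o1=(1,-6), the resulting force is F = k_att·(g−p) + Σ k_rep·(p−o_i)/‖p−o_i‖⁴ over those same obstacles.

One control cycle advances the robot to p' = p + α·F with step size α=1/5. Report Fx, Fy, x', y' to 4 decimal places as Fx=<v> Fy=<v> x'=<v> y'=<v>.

Fx=-17.4870 Fy=12.5078 x'=2.5026 y'=-0.4984

F_att = 5/4·(g−p) = 5/4·(-14,10) = (-17.5000,12.5000)
o1: d²=34 ≤ ρ²=47; F_rep = 3·(5,3)/34² = (0.0130,0.0078)
F = F_att + ΣF_rep = (-17.4870,12.5078)
p' = p + 1/5·F = (2.5026,-0.4984)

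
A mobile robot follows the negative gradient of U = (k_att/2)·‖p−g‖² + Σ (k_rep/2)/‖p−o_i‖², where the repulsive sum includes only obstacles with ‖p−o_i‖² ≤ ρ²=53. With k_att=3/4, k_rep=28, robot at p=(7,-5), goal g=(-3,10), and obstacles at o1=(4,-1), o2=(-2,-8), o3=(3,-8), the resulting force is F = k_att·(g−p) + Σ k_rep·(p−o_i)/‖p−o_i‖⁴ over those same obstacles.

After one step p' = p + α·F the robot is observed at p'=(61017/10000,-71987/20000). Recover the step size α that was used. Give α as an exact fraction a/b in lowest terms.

α = 1/8

F_att = 3/4·(g−p) = 3/4·(-10,15) = (-7.5000,11.2500)
o1: d²=25 ≤ ρ²=53; F_rep = 28·(3,-4)/25² = (0.1344,-0.1792)
o2: d²=90 > ρ²=53 → inactive
o3: d²=25 ≤ ρ²=53; F_rep = 28·(4,3)/25² = (0.1792,0.1344)
F = F_att + ΣF_rep = (-7.1864,11.2052)
Δp = p'−p = (-0.8983,1.4006); α = Δx/Fx = (-8983/10000) / (-8983/1250) = 1/8
check: Δy/Fy = (28013/20000) / (28013/2500) = 1/8 ✓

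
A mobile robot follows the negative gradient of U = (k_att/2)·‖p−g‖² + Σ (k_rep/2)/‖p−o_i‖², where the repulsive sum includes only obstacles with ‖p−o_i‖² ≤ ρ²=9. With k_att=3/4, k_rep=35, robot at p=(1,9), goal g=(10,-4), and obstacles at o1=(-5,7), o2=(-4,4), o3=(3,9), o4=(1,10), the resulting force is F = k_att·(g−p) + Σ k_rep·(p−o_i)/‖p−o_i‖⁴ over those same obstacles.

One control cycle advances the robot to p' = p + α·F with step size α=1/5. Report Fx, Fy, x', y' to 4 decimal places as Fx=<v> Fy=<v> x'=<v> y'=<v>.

Fx=2.3750 Fy=-44.7500 x'=1.4750 y'=0.0500

F_att = 3/4·(g−p) = 3/4·(9,-13) = (6.7500,-9.7500)
o1: d²=40 > ρ²=9 → inactive
o2: d²=50 > ρ²=9 → inactive
o3: d²=4 ≤ ρ²=9; F_rep = 35·(-2,0)/4² = (-4.3750,0.0000)
o4: d²=1 ≤ ρ²=9; F_rep = 35·(0,-1)/1² = (0.0000,-35.0000)
F = F_att + ΣF_rep = (2.3750,-44.7500)
p' = p + 1/5·F = (1.4750,0.0500)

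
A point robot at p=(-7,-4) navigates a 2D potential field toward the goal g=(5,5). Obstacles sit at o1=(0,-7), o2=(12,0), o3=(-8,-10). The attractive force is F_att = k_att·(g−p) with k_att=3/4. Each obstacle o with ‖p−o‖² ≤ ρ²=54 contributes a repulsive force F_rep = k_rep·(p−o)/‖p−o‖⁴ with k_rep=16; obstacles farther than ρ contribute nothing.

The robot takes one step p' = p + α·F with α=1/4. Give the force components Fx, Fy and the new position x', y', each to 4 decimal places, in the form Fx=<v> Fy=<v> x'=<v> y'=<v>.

F_att = 3/4·(g−p) = 3/4·(12,9) = (9.0000,6.7500)
o1: d²=58 > ρ²=54 → inactive
o2: d²=377 > ρ²=54 → inactive
o3: d²=37 ≤ ρ²=54; F_rep = 16·(1,6)/37² = (0.0117,0.0701)
F = F_att + ΣF_rep = (9.0117,6.8201)
p' = p + 1/4·F = (-4.7471,-2.2950)

Fx=9.0117 Fy=6.8201 x'=-4.7471 y'=-2.2950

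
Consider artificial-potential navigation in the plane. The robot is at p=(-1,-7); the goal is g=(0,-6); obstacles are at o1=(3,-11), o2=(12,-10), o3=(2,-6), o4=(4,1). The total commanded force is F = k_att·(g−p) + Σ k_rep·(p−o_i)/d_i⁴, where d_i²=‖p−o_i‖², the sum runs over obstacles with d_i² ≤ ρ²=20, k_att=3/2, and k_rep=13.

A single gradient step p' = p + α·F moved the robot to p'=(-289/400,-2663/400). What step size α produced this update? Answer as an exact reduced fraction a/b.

F_att = 3/2·(g−p) = 3/2·(1,1) = (1.5000,1.5000)
o1: d²=32 > ρ²=20 → inactive
o2: d²=178 > ρ²=20 → inactive
o3: d²=10 ≤ ρ²=20; F_rep = 13·(-3,-1)/10² = (-0.3900,-0.1300)
o4: d²=89 > ρ²=20 → inactive
F = F_att + ΣF_rep = (1.1100,1.3700)
Δp = p'−p = (0.2775,0.3425); α = Δx/Fx = (111/400) / (111/100) = 1/4
check: Δy/Fy = (137/400) / (137/100) = 1/4 ✓

α = 1/4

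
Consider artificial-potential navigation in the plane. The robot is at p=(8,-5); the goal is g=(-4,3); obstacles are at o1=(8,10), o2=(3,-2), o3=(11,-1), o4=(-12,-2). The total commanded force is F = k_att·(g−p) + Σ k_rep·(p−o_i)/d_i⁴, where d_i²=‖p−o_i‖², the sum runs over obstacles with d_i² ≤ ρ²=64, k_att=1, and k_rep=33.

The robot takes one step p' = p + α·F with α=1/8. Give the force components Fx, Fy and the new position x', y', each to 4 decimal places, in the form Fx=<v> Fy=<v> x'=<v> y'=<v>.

Fx=-12.0157 Fy=7.7032 x'=6.4980 y'=-4.0371

F_att = 1·(g−p) = 1·(-12,8) = (-12.0000,8.0000)
o1: d²=225 > ρ²=64 → inactive
o2: d²=34 ≤ ρ²=64; F_rep = 33·(5,-3)/34² = (0.1427,-0.0856)
o3: d²=25 ≤ ρ²=64; F_rep = 33·(-3,-4)/25² = (-0.1584,-0.2112)
o4: d²=409 > ρ²=64 → inactive
F = F_att + ΣF_rep = (-12.0157,7.7032)
p' = p + 1/8·F = (6.4980,-4.0371)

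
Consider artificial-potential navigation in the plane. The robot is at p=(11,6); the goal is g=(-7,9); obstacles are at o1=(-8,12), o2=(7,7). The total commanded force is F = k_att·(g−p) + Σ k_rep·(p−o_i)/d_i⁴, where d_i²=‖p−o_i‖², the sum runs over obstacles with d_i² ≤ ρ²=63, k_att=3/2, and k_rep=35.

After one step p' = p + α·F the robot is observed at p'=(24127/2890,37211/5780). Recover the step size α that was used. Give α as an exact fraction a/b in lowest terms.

α = 1/10

F_att = 3/2·(g−p) = 3/2·(-18,3) = (-27.0000,4.5000)
o1: d²=397 > ρ²=63 → inactive
o2: d²=17 ≤ ρ²=63; F_rep = 35·(4,-1)/17² = (0.4844,-0.1211)
F = F_att + ΣF_rep = (-26.5156,4.3789)
Δp = p'−p = (-2.6516,0.4379); α = Δx/Fx = (-7663/2890) / (-7663/289) = 1/10
check: Δy/Fy = (2531/5780) / (2531/578) = 1/10 ✓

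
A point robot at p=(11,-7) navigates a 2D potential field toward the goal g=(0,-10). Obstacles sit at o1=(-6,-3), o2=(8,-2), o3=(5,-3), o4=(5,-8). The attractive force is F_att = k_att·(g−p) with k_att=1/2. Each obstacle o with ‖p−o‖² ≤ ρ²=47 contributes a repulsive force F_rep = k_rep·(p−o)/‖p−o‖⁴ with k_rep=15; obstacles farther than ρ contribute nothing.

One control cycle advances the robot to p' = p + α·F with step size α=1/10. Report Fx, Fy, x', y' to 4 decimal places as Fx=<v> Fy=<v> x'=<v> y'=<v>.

F_att = 1/2·(g−p) = 1/2·(-11,-3) = (-5.5000,-1.5000)
o1: d²=305 > ρ²=47 → inactive
o2: d²=34 ≤ ρ²=47; F_rep = 15·(3,-5)/34² = (0.0389,-0.0649)
o3: d²=52 > ρ²=47 → inactive
o4: d²=37 ≤ ρ²=47; F_rep = 15·(6,1)/37² = (0.0657,0.0110)
F = F_att + ΣF_rep = (-5.3953,-1.5539)
p' = p + 1/10·F = (10.4605,-7.1554)

Fx=-5.3953 Fy=-1.5539 x'=10.4605 y'=-7.1554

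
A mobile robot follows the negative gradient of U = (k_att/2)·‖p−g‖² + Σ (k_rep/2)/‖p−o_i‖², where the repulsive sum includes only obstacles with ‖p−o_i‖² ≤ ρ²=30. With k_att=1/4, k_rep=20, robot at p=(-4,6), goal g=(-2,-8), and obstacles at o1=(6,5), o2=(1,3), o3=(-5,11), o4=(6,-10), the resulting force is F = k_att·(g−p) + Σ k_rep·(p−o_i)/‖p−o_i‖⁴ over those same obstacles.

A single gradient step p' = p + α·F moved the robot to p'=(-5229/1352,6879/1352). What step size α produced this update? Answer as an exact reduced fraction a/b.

α = 1/4

F_att = 1/4·(g−p) = 1/4·(2,-14) = (0.5000,-3.5000)
o1: d²=101 > ρ²=30 → inactive
o2: d²=34 > ρ²=30 → inactive
o3: d²=26 ≤ ρ²=30; F_rep = 20·(1,-5)/26² = (0.0296,-0.1479)
o4: d²=356 > ρ²=30 → inactive
F = F_att + ΣF_rep = (0.5296,-3.6479)
Δp = p'−p = (0.1324,-0.9120); α = Δx/Fx = (179/1352) / (179/338) = 1/4
check: Δy/Fy = (-1233/1352) / (-1233/338) = 1/4 ✓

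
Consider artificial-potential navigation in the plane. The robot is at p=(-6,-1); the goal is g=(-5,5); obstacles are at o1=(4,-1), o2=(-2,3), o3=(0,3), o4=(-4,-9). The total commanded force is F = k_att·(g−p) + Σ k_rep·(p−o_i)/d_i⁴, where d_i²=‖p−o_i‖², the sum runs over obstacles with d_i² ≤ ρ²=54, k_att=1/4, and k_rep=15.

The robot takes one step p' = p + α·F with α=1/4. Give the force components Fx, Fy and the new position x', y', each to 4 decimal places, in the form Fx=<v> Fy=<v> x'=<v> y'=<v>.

F_att = 1/4·(g−p) = 1/4·(1,6) = (0.2500,1.5000)
o1: d²=100 > ρ²=54 → inactive
o2: d²=32 ≤ ρ²=54; F_rep = 15·(-4,-4)/32² = (-0.0586,-0.0586)
o3: d²=52 ≤ ρ²=54; F_rep = 15·(-6,-4)/52² = (-0.0333,-0.0222)
o4: d²=68 > ρ²=54 → inactive
F = F_att + ΣF_rep = (0.1581,1.4192)
p' = p + 1/4·F = (-5.9605,-0.6452)

Fx=0.1581 Fy=1.4192 x'=-5.9605 y'=-0.6452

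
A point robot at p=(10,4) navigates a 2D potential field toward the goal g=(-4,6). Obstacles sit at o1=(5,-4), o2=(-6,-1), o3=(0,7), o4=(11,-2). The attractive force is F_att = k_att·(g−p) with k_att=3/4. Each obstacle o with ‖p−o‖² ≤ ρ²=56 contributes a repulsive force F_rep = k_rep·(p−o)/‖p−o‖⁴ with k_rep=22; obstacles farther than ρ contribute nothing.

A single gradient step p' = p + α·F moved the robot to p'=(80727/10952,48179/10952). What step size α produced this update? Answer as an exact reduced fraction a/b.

α = 1/4

F_att = 3/4·(g−p) = 3/4·(-14,2) = (-10.5000,1.5000)
o1: d²=89 > ρ²=56 → inactive
o2: d²=281 > ρ²=56 → inactive
o3: d²=109 > ρ²=56 → inactive
o4: d²=37 ≤ ρ²=56; F_rep = 22·(-1,6)/37² = (-0.0161,0.0964)
F = F_att + ΣF_rep = (-10.5161,1.5964)
Δp = p'−p = (-2.6290,0.3991); α = Δx/Fx = (-28793/10952) / (-28793/2738) = 1/4
check: Δy/Fy = (4371/10952) / (4371/2738) = 1/4 ✓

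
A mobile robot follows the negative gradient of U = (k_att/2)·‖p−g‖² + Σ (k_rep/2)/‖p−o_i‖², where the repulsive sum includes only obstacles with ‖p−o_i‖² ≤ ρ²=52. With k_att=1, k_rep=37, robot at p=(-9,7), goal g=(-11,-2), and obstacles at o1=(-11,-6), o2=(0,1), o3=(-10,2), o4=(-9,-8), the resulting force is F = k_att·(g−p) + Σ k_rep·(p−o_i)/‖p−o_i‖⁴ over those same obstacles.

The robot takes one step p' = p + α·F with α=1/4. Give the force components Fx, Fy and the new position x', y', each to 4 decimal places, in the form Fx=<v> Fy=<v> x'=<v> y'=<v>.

F_att = 1·(g−p) = 1·(-2,-9) = (-2.0000,-9.0000)
o1: d²=173 > ρ²=52 → inactive
o2: d²=117 > ρ²=52 → inactive
o3: d²=26 ≤ ρ²=52; F_rep = 37·(1,5)/26² = (0.0547,0.2737)
o4: d²=225 > ρ²=52 → inactive
F = F_att + ΣF_rep = (-1.9453,-8.7263)
p' = p + 1/4·F = (-9.4863,4.8184)

Fx=-1.9453 Fy=-8.7263 x'=-9.4863 y'=4.8184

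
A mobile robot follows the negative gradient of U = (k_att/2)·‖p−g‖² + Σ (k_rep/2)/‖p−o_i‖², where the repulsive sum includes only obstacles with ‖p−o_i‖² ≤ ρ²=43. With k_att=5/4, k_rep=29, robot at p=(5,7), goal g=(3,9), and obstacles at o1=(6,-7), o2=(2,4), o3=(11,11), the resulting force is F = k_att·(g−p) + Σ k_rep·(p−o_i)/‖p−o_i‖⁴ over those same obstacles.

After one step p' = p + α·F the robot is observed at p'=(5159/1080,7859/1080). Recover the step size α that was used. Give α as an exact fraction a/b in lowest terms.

α = 1/10

F_att = 5/4·(g−p) = 5/4·(-2,2) = (-2.5000,2.5000)
o1: d²=197 > ρ²=43 → inactive
o2: d²=18 ≤ ρ²=43; F_rep = 29·(3,3)/18² = (0.2685,0.2685)
o3: d²=52 > ρ²=43 → inactive
F = F_att + ΣF_rep = (-2.2315,2.7685)
Δp = p'−p = (-0.2231,0.2769); α = Δx/Fx = (-241/1080) / (-241/108) = 1/10
check: Δy/Fy = (299/1080) / (299/108) = 1/10 ✓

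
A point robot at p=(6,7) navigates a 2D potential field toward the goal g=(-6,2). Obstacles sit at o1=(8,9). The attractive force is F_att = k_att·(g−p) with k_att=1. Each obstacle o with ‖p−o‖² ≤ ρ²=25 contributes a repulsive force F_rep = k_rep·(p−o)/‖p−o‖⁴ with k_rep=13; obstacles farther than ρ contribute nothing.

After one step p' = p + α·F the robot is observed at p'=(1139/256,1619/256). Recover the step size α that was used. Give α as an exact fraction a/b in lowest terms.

α = 1/8

F_att = 1·(g−p) = 1·(-12,-5) = (-12.0000,-5.0000)
o1: d²=8 ≤ ρ²=25; F_rep = 13·(-2,-2)/8² = (-0.4062,-0.4062)
F = F_att + ΣF_rep = (-12.4062,-5.4062)
Δp = p'−p = (-1.5508,-0.6758); α = Δx/Fx = (-397/256) / (-397/32) = 1/8
check: Δy/Fy = (-173/256) / (-173/32) = 1/8 ✓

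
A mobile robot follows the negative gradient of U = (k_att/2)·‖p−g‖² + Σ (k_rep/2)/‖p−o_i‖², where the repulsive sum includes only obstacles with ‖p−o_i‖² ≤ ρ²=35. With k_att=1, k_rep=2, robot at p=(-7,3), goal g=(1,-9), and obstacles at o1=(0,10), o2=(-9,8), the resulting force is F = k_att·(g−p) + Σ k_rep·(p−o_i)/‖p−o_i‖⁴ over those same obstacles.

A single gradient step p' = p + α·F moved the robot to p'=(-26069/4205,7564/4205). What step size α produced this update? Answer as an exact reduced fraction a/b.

α = 1/10

F_att = 1·(g−p) = 1·(8,-12) = (8.0000,-12.0000)
o1: d²=98 > ρ²=35 → inactive
o2: d²=29 ≤ ρ²=35; F_rep = 2·(2,-5)/29² = (0.0048,-0.0119)
F = F_att + ΣF_rep = (8.0048,-12.0119)
Δp = p'−p = (0.8005,-1.2012); α = Δx/Fx = (3366/4205) / (6732/841) = 1/10
check: Δy/Fy = (-5051/4205) / (-10102/841) = 1/10 ✓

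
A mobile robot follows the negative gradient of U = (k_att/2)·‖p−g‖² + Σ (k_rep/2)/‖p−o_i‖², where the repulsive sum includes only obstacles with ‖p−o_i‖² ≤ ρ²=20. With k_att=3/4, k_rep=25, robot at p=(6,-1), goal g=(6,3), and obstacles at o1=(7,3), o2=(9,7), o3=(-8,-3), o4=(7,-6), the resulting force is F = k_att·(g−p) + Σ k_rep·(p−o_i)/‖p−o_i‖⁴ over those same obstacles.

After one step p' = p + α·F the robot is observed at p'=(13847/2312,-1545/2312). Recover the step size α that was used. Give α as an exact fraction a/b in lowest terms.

α = 1/8

F_att = 3/4·(g−p) = 3/4·(0,4) = (0.0000,3.0000)
o1: d²=17 ≤ ρ²=20; F_rep = 25·(-1,-4)/17² = (-0.0865,-0.3460)
o2: d²=73 > ρ²=20 → inactive
o3: d²=200 > ρ²=20 → inactive
o4: d²=26 > ρ²=20 → inactive
F = F_att + ΣF_rep = (-0.0865,2.6540)
Δp = p'−p = (-0.0108,0.3317); α = Δx/Fx = (-25/2312) / (-25/289) = 1/8
check: Δy/Fy = (767/2312) / (767/289) = 1/8 ✓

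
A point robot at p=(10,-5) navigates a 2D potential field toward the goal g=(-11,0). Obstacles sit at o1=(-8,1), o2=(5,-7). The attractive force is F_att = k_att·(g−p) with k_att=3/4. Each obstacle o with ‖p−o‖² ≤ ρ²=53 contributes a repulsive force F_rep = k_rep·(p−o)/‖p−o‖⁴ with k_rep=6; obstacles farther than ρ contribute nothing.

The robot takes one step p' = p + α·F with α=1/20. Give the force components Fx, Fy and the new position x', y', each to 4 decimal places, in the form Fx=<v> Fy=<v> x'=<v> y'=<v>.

F_att = 3/4·(g−p) = 3/4·(-21,5) = (-15.7500,3.7500)
o1: d²=360 > ρ²=53 → inactive
o2: d²=29 ≤ ρ²=53; F_rep = 6·(5,2)/29² = (0.0357,0.0143)
F = F_att + ΣF_rep = (-15.7143,3.7643)
p' = p + 1/20·F = (9.2143,-4.8118)

Fx=-15.7143 Fy=3.7643 x'=9.2143 y'=-4.8118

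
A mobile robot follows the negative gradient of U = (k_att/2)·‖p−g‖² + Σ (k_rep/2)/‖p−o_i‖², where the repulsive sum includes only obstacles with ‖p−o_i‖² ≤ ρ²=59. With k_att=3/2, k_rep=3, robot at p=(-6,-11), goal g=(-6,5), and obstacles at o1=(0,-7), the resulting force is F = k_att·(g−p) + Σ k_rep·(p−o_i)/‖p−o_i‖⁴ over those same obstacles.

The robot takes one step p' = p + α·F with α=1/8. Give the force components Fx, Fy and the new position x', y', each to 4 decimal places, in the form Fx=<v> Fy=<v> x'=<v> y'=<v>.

F_att = 3/2·(g−p) = 3/2·(0,16) = (0.0000,24.0000)
o1: d²=52 ≤ ρ²=59; F_rep = 3·(-6,-4)/52² = (-0.0067,-0.0044)
F = F_att + ΣF_rep = (-0.0067,23.9956)
p' = p + 1/8·F = (-6.0008,-8.0006)

Fx=-0.0067 Fy=23.9956 x'=-6.0008 y'=-8.0006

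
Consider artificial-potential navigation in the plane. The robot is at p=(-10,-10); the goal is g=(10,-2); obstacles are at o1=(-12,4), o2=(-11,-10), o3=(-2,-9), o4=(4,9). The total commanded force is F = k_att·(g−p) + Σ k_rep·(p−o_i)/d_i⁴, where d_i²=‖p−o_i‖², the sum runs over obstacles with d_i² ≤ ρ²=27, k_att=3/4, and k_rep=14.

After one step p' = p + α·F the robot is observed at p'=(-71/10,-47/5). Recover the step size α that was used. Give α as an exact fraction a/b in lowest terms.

F_att = 3/4·(g−p) = 3/4·(20,8) = (15.0000,6.0000)
o1: d²=200 > ρ²=27 → inactive
o2: d²=1 ≤ ρ²=27; F_rep = 14·(1,0)/1² = (14.0000,0.0000)
o3: d²=65 > ρ²=27 → inactive
o4: d²=557 > ρ²=27 → inactive
F = F_att + ΣF_rep = (29.0000,6.0000)
Δp = p'−p = (2.9000,0.6000); α = Δx/Fx = (29/10) / (29) = 1/10
check: Δy/Fy = (3/5) / (6) = 1/10 ✓

α = 1/10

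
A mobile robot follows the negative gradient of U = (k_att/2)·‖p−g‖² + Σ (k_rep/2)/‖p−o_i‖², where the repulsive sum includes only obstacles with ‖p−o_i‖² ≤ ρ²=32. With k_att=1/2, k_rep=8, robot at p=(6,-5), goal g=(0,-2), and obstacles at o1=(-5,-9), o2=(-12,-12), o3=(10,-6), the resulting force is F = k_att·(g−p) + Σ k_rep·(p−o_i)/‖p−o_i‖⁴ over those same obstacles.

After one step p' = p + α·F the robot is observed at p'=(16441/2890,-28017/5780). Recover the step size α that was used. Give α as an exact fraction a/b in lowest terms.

F_att = 1/2·(g−p) = 1/2·(-6,3) = (-3.0000,1.5000)
o1: d²=137 > ρ²=32 → inactive
o2: d²=373 > ρ²=32 → inactive
o3: d²=17 ≤ ρ²=32; F_rep = 8·(-4,1)/17² = (-0.1107,0.0277)
F = F_att + ΣF_rep = (-3.1107,1.5277)
Δp = p'−p = (-0.3111,0.1528); α = Δx/Fx = (-899/2890) / (-899/289) = 1/10
check: Δy/Fy = (883/5780) / (883/578) = 1/10 ✓

α = 1/10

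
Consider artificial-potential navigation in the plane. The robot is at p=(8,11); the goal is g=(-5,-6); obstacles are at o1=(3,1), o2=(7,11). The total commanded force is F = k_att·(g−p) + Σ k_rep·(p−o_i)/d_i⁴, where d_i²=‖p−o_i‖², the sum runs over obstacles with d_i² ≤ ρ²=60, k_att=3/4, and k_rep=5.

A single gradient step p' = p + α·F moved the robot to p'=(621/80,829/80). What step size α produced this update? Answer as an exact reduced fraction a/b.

α = 1/20

F_att = 3/4·(g−p) = 3/4·(-13,-17) = (-9.7500,-12.7500)
o1: d²=125 > ρ²=60 → inactive
o2: d²=1 ≤ ρ²=60; F_rep = 5·(1,0)/1² = (5.0000,0.0000)
F = F_att + ΣF_rep = (-4.7500,-12.7500)
Δp = p'−p = (-0.2375,-0.6375); α = Δx/Fx = (-19/80) / (-19/4) = 1/20
check: Δy/Fy = (-51/80) / (-51/4) = 1/20 ✓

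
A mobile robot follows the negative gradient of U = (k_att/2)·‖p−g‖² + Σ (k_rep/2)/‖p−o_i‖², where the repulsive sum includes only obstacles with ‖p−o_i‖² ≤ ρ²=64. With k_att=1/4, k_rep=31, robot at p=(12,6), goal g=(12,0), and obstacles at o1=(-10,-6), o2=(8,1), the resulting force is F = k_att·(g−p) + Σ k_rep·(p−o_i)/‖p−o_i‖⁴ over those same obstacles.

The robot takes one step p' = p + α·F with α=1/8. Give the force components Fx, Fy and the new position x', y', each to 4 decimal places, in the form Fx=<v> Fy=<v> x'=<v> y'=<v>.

Fx=0.0738 Fy=-1.4078 x'=12.0092 y'=5.8240

F_att = 1/4·(g−p) = 1/4·(0,-6) = (0.0000,-1.5000)
o1: d²=628 > ρ²=64 → inactive
o2: d²=41 ≤ ρ²=64; F_rep = 31·(4,5)/41² = (0.0738,0.0922)
F = F_att + ΣF_rep = (0.0738,-1.4078)
p' = p + 1/8·F = (12.0092,5.8240)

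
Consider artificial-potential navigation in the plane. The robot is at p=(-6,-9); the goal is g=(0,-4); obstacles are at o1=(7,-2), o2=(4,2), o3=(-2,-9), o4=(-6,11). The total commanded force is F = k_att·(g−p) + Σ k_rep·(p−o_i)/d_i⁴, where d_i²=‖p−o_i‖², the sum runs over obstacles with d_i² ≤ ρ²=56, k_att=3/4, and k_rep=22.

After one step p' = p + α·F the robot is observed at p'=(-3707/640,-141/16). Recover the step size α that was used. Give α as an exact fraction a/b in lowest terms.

F_att = 3/4·(g−p) = 3/4·(6,5) = (4.5000,3.7500)
o1: d²=218 > ρ²=56 → inactive
o2: d²=221 > ρ²=56 → inactive
o3: d²=16 ≤ ρ²=56; F_rep = 22·(-4,0)/16² = (-0.3438,0.0000)
o4: d²=400 > ρ²=56 → inactive
F = F_att + ΣF_rep = (4.1562,3.7500)
Δp = p'−p = (0.2078,0.1875); α = Δx/Fx = (133/640) / (133/32) = 1/20
check: Δy/Fy = (3/16) / (15/4) = 1/20 ✓

α = 1/20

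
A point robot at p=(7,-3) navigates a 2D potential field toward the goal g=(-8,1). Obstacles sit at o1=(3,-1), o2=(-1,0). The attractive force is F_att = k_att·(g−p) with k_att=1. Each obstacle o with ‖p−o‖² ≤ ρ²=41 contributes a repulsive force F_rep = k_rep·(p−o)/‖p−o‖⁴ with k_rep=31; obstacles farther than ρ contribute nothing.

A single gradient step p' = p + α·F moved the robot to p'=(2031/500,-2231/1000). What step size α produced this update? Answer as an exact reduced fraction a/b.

F_att = 1·(g−p) = 1·(-15,4) = (-15.0000,4.0000)
o1: d²=20 ≤ ρ²=41; F_rep = 31·(4,-2)/20² = (0.3100,-0.1550)
o2: d²=73 > ρ²=41 → inactive
F = F_att + ΣF_rep = (-14.6900,3.8450)
Δp = p'−p = (-2.9380,0.7690); α = Δx/Fx = (-1469/500) / (-1469/100) = 1/5
check: Δy/Fy = (769/1000) / (769/200) = 1/5 ✓

α = 1/5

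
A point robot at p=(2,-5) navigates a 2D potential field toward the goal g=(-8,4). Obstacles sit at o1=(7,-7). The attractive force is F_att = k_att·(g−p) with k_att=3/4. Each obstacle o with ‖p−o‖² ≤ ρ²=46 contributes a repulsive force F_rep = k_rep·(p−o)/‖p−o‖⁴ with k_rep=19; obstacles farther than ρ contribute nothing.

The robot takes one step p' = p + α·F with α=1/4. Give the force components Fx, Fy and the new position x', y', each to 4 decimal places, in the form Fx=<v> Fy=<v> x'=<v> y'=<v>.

F_att = 3/4·(g−p) = 3/4·(-10,9) = (-7.5000,6.7500)
o1: d²=29 ≤ ρ²=46; F_rep = 19·(-5,2)/29² = (-0.1130,0.0452)
F = F_att + ΣF_rep = (-7.6130,6.7952)
p' = p + 1/4·F = (0.0968,-3.3012)

Fx=-7.6130 Fy=6.7952 x'=0.0968 y'=-3.3012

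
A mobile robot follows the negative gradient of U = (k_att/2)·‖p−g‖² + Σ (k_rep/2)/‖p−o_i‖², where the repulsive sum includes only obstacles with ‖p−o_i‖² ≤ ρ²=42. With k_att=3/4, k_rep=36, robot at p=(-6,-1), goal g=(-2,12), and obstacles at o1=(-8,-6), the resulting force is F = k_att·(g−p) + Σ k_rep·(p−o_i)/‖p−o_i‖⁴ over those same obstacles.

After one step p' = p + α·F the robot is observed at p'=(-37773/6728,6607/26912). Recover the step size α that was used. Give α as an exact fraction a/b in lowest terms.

F_att = 3/4·(g−p) = 3/4·(4,13) = (3.0000,9.7500)
o1: d²=29 ≤ ρ²=42; F_rep = 36·(2,5)/29² = (0.0856,0.2140)
F = F_att + ΣF_rep = (3.0856,9.9640)
Δp = p'−p = (0.3857,1.2455); α = Δx/Fx = (2595/6728) / (2595/841) = 1/8
check: Δy/Fy = (33519/26912) / (33519/3364) = 1/8 ✓

α = 1/8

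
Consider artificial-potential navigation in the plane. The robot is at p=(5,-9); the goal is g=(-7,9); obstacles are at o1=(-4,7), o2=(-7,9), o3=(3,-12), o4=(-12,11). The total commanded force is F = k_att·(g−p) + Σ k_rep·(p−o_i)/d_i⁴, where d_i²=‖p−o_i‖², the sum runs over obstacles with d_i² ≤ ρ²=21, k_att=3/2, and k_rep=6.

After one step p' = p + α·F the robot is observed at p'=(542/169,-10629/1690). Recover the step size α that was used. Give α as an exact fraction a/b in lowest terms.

F_att = 3/2·(g−p) = 3/2·(-12,18) = (-18.0000,27.0000)
o1: d²=337 > ρ²=21 → inactive
o2: d²=468 > ρ²=21 → inactive
o3: d²=13 ≤ ρ²=21; F_rep = 6·(2,3)/13² = (0.0710,0.1065)
o4: d²=689 > ρ²=21 → inactive
F = F_att + ΣF_rep = (-17.9290,27.1065)
Δp = p'−p = (-1.7929,2.7107); α = Δx/Fx = (-303/169) / (-3030/169) = 1/10
check: Δy/Fy = (4581/1690) / (4581/169) = 1/10 ✓

α = 1/10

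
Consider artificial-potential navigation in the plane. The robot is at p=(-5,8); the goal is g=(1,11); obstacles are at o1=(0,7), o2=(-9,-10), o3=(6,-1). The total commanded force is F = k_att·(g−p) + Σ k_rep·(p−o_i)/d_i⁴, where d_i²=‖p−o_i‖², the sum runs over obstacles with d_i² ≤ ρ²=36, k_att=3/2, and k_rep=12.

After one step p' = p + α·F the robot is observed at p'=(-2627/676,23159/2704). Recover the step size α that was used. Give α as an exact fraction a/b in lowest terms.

α = 1/8

F_att = 3/2·(g−p) = 3/2·(6,3) = (9.0000,4.5000)
o1: d²=26 ≤ ρ²=36; F_rep = 12·(-5,1)/26² = (-0.0888,0.0178)
o2: d²=340 > ρ²=36 → inactive
o3: d²=202 > ρ²=36 → inactive
F = F_att + ΣF_rep = (8.9112,4.5178)
Δp = p'−p = (1.1139,0.5647); α = Δx/Fx = (753/676) / (1506/169) = 1/8
check: Δy/Fy = (1527/2704) / (1527/338) = 1/8 ✓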